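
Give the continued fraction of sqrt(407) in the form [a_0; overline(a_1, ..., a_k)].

[20; overline(5, 1, 2, 1, 5, 40)]

Write x_i = (sqrt(407) + m_i)/d_i with (m_0, d_0) = (0, 1). a_0 = floor(sqrt(407)) = 20, since 20^2 = 400 <= 407 < 441 = 21^2.
Iterate m_{i+1} = d_i*a_i - m_i, d_{i+1} = (407 - m_{i+1}^2)/d_i, a_{i+1} = floor((a_0 + m_{i+1})/d_{i+1}):
  m_1 = 1*20 - 0 = 20, d_1 = (407 - 20^2)/1 = 7/1 = 7, a_1 = floor((20 + 20)/7) = 5.
  m_2 = 7*5 - 20 = 15, d_2 = (407 - 15^2)/7 = 182/7 = 26, a_2 = floor((20 + 15)/26) = 1.
  m_3 = 26*1 - 15 = 11, d_3 = (407 - 11^2)/26 = 286/26 = 11, a_3 = floor((20 + 11)/11) = 2.
  m_4 = 11*2 - 11 = 11, d_4 = (407 - 11^2)/11 = 286/11 = 26, a_4 = floor((20 + 11)/26) = 1.
  m_5 = 26*1 - 11 = 15, d_5 = (407 - 15^2)/26 = 182/26 = 7, a_5 = floor((20 + 15)/7) = 5.
  m_6 = 7*5 - 15 = 20, d_6 = (407 - 20^2)/7 = 7/7 = 1, a_6 = floor((20 + 20)/1) = 40.
  m_7 = 1*40 - 20 = 20, d_7 = (407 - 20^2)/1 = 7/1 = 7: (m_7, d_7) = (m_1, d_1) = (20, 7), so from here the quotients repeat a_1, ..., a_6; the period length is 6.
Hence the expansion of sqrt(407) is a_0 = 20 followed by the repeating block 5, 1, 2, 1, 5, 40 (period 6).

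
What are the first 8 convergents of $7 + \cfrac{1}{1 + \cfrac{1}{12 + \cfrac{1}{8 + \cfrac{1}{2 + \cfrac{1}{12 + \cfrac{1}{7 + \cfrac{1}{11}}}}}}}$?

7/1, 8/1, 103/13, 832/105, 1767/223, 22036/2781, 156019/19690, 1738245/219371

Using the convergent recurrence p_i = a_i*p_{i-1} + p_{i-2}, q_i = a_i*q_{i-1} + q_{i-2} with p_{-2}=0, p_{-1}=1, q_{-2}=1, q_{-1}=0:
  i=0: a_0=7, p_0 = 7*1 + 0 = 7, q_0 = 7*0 + 1 = 1.
  i=1: a_1=1, p_1 = 1*7 + 1 = 8, q_1 = 1*1 + 0 = 1.
  i=2: a_2=12, p_2 = 12*8 + 7 = 103, q_2 = 12*1 + 1 = 13.
  i=3: a_3=8, p_3 = 8*103 + 8 = 832, q_3 = 8*13 + 1 = 105.
  i=4: a_4=2, p_4 = 2*832 + 103 = 1767, q_4 = 2*105 + 13 = 223.
  i=5: a_5=12, p_5 = 12*1767 + 832 = 22036, q_5 = 12*223 + 105 = 2781.
  i=6: a_6=7, p_6 = 7*22036 + 1767 = 156019, q_6 = 7*2781 + 223 = 19690.
  i=7: a_7=11, p_7 = 11*156019 + 22036 = 1738245, q_7 = 11*19690 + 2781 = 219371.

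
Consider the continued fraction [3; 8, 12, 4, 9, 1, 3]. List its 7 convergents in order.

3/1, 25/8, 303/97, 1237/396, 11436/3661, 12673/4057, 49455/15832

Using the convergent recurrence p_i = a_i*p_{i-1} + p_{i-2}, q_i = a_i*q_{i-1} + q_{i-2} with p_{-2}=0, p_{-1}=1, q_{-2}=1, q_{-1}=0:
  i=0: a_0=3, p_0 = 3*1 + 0 = 3, q_0 = 3*0 + 1 = 1.
  i=1: a_1=8, p_1 = 8*3 + 1 = 25, q_1 = 8*1 + 0 = 8.
  i=2: a_2=12, p_2 = 12*25 + 3 = 303, q_2 = 12*8 + 1 = 97.
  i=3: a_3=4, p_3 = 4*303 + 25 = 1237, q_3 = 4*97 + 8 = 396.
  i=4: a_4=9, p_4 = 9*1237 + 303 = 11436, q_4 = 9*396 + 97 = 3661.
  i=5: a_5=1, p_5 = 1*11436 + 1237 = 12673, q_5 = 1*3661 + 396 = 4057.
  i=6: a_6=3, p_6 = 3*12673 + 11436 = 49455, q_6 = 3*4057 + 3661 = 15832.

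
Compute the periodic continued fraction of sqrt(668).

[25; (1, 5, 2, 12, 2, 5, 1, 50)]

Write x_i = (sqrt(668) + m_i)/d_i with (m_0, d_0) = (0, 1). a_0 = floor(sqrt(668)) = 25, since 25^2 = 625 <= 668 < 676 = 26^2.
Iterate m_{i+1} = d_i*a_i - m_i, d_{i+1} = (668 - m_{i+1}^2)/d_i, a_{i+1} = floor((a_0 + m_{i+1})/d_{i+1}):
  m_1 = 1*25 - 0 = 25, d_1 = (668 - 25^2)/1 = 43/1 = 43, a_1 = floor((25 + 25)/43) = 1.
  m_2 = 43*1 - 25 = 18, d_2 = (668 - 18^2)/43 = 344/43 = 8, a_2 = floor((25 + 18)/8) = 5.
  m_3 = 8*5 - 18 = 22, d_3 = (668 - 22^2)/8 = 184/8 = 23, a_3 = floor((25 + 22)/23) = 2.
  m_4 = 23*2 - 22 = 24, d_4 = (668 - 24^2)/23 = 92/23 = 4, a_4 = floor((25 + 24)/4) = 12.
  m_5 = 4*12 - 24 = 24, d_5 = (668 - 24^2)/4 = 92/4 = 23, a_5 = floor((25 + 24)/23) = 2.
  m_6 = 23*2 - 24 = 22, d_6 = (668 - 22^2)/23 = 184/23 = 8, a_6 = floor((25 + 22)/8) = 5.
  m_7 = 8*5 - 22 = 18, d_7 = (668 - 18^2)/8 = 344/8 = 43, a_7 = floor((25 + 18)/43) = 1.
  m_8 = 43*1 - 18 = 25, d_8 = (668 - 25^2)/43 = 43/43 = 1, a_8 = floor((25 + 25)/1) = 50.
  m_9 = 1*50 - 25 = 25, d_9 = (668 - 25^2)/1 = 43/1 = 43: (m_9, d_9) = (m_1, d_1) = (25, 43), so from here the quotients repeat a_1, ..., a_8; the period length is 8.
Hence the expansion of sqrt(668) is a_0 = 25 followed by the repeating block 1, 5, 2, 12, 2, 5, 1, 50 (period 8).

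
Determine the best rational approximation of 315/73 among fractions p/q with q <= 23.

Expand x = 315/73 as a continued fraction with the Euclidean algorithm:
  315 = 4*73 + 23, so a_0 = 4.
  73 = 3*23 + 4, so a_1 = 3.
  23 = 5*4 + 3, so a_2 = 5.
  4 = 1*3 + 1, so a_3 = 1.
  3 = 3*1 + 0, so a_4 = 3.
so x = [4; 3, 5, 1, 3].
Convergents (p_i = a_i*p_{i-1} + p_{i-2}, q_i = a_i*q_{i-1} + q_{i-2} with p_{-2}=0, p_{-1}=1, q_{-2}=1, q_{-1}=0), until the denominator exceeds 23:
  i=0: a_0=4, p_0 = 4*1 + 0 = 4, q_0 = 4*0 + 1 = 1.
  i=1: a_1=3, p_1 = 3*4 + 1 = 13, q_1 = 3*1 + 0 = 3.
  i=2: a_2=5, p_2 = 5*13 + 4 = 69, q_2 = 5*3 + 1 = 16.
  i=3: a_3=1, p_3 = 1*69 + 13 = 82, q_3 = 1*16 + 3 = 19.
  i=4: a_4=3, p_4 = 3*82 + 69 = 315, q_4 = 3*19 + 16 = 73.
q_4 = 73 > 23, so the last convergent with denominator <= 23 is p_3/q_3 = 82/19.
The closest fraction with denominator <= 23 is either p_3/q_3 or the intermediate fraction (k*p_3 + p_2)/(k*q_3 + q_2) with the largest k >= 1 whose denominator stays <= 23; these approach x as k grows, and every other convergent or intermediate fraction in range is farther away.
Largest k: floor((23 - q_2)/q_3) = floor((23 - 16)/19) = 0.
Since k = 0, no intermediate fraction beyond p_3/q_3 has denominator <= 23, so the convergent 82/19 is the closest (its error is |315*19 - 82*73|/(73*19) = 1/1387).

82/19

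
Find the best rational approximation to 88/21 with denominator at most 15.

Expand x = 88/21 as a continued fraction with the Euclidean algorithm:
  88 = 4*21 + 4, so a_0 = 4.
  21 = 5*4 + 1, so a_1 = 5.
  4 = 4*1 + 0, so a_2 = 4.
so x = [4; 5, 4].
Convergents (p_i = a_i*p_{i-1} + p_{i-2}, q_i = a_i*q_{i-1} + q_{i-2} with p_{-2}=0, p_{-1}=1, q_{-2}=1, q_{-1}=0), until the denominator exceeds 15:
  i=0: a_0=4, p_0 = 4*1 + 0 = 4, q_0 = 4*0 + 1 = 1.
  i=1: a_1=5, p_1 = 5*4 + 1 = 21, q_1 = 5*1 + 0 = 5.
  i=2: a_2=4, p_2 = 4*21 + 4 = 88, q_2 = 4*5 + 1 = 21.
q_2 = 21 > 15, so the last convergent with denominator <= 15 is p_1/q_1 = 21/5.
The closest fraction with denominator <= 15 is either p_1/q_1 or the intermediate fraction (k*p_1 + p_0)/(k*q_1 + q_0) with the largest k >= 1 whose denominator stays <= 15; these approach x as k grows, and every other convergent or intermediate fraction in range is farther away.
Largest k: floor((15 - q_0)/q_1) = floor((15 - 1)/5) = 2.
That gives (2*21 + 4)/(2*5 + 1) = 46/11.
Compare the errors: |x - 21/5| = |88*5 - 21*21|/(21*5) = 1/105, and |x - 46/11| = |88*11 - 46*21|/(21*11) = 2/231.
Cross-multiplying, 2*105 = 210 < 231 = 1*231, so 2/231 is smaller: the intermediate fraction 46/11 is closer to x than 21/5.

46/11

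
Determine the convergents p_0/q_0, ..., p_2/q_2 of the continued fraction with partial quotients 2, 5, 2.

2/1, 11/5, 24/11

Using the convergent recurrence p_i = a_i*p_{i-1} + p_{i-2}, q_i = a_i*q_{i-1} + q_{i-2} with p_{-2}=0, p_{-1}=1, q_{-2}=1, q_{-1}=0:
  i=0: a_0=2, p_0 = 2*1 + 0 = 2, q_0 = 2*0 + 1 = 1.
  i=1: a_1=5, p_1 = 5*2 + 1 = 11, q_1 = 5*1 + 0 = 5.
  i=2: a_2=2, p_2 = 2*11 + 2 = 24, q_2 = 2*5 + 1 = 11.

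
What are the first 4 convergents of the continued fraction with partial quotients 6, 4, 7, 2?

Using the convergent recurrence p_i = a_i*p_{i-1} + p_{i-2}, q_i = a_i*q_{i-1} + q_{i-2} with p_{-2}=0, p_{-1}=1, q_{-2}=1, q_{-1}=0:
  i=0: a_0=6, p_0 = 6*1 + 0 = 6, q_0 = 6*0 + 1 = 1.
  i=1: a_1=4, p_1 = 4*6 + 1 = 25, q_1 = 4*1 + 0 = 4.
  i=2: a_2=7, p_2 = 7*25 + 6 = 181, q_2 = 7*4 + 1 = 29.
  i=3: a_3=2, p_3 = 2*181 + 25 = 387, q_3 = 2*29 + 4 = 62.

6/1, 25/4, 181/29, 387/62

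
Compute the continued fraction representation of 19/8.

[2; 2, 1, 2]

Run the Euclidean algorithm on 19 and 8; the successive quotients are the partial quotients a_0, a_1, ... (each step inverts the fractional part left over by the previous one):
  19 = 2*8 + 3, so a_0 = 2.
  8 = 2*3 + 2, so a_1 = 2.
  3 = 1*2 + 1, so a_2 = 1.
  2 = 2*1 + 0, so a_3 = 2.
The remainder reaches 0 after 4 divisions, so the expansion has 4 partial quotients, read off in order.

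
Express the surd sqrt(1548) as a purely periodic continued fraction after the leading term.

[39; (2, 1, 9, 5, 1, 18, 1, 5, 9, 1, 2, 78)]

Write x_i = (sqrt(1548) + m_i)/d_i with (m_0, d_0) = (0, 1). a_0 = floor(sqrt(1548)) = 39, since 39^2 = 1521 <= 1548 < 1600 = 40^2.
Iterate m_{i+1} = d_i*a_i - m_i, d_{i+1} = (1548 - m_{i+1}^2)/d_i, a_{i+1} = floor((a_0 + m_{i+1})/d_{i+1}):
  m_1 = 1*39 - 0 = 39, d_1 = (1548 - 39^2)/1 = 27/1 = 27, a_1 = floor((39 + 39)/27) = 2.
  m_2 = 27*2 - 39 = 15, d_2 = (1548 - 15^2)/27 = 1323/27 = 49, a_2 = floor((39 + 15)/49) = 1.
  m_3 = 49*1 - 15 = 34, d_3 = (1548 - 34^2)/49 = 392/49 = 8, a_3 = floor((39 + 34)/8) = 9.
  m_4 = 8*9 - 34 = 38, d_4 = (1548 - 38^2)/8 = 104/8 = 13, a_4 = floor((39 + 38)/13) = 5.
  m_5 = 13*5 - 38 = 27, d_5 = (1548 - 27^2)/13 = 819/13 = 63, a_5 = floor((39 + 27)/63) = 1.
  m_6 = 63*1 - 27 = 36, d_6 = (1548 - 36^2)/63 = 252/63 = 4, a_6 = floor((39 + 36)/4) = 18.
  m_7 = 4*18 - 36 = 36, d_7 = (1548 - 36^2)/4 = 252/4 = 63, a_7 = floor((39 + 36)/63) = 1.
  m_8 = 63*1 - 36 = 27, d_8 = (1548 - 27^2)/63 = 819/63 = 13, a_8 = floor((39 + 27)/13) = 5.
  m_9 = 13*5 - 27 = 38, d_9 = (1548 - 38^2)/13 = 104/13 = 8, a_9 = floor((39 + 38)/8) = 9.
  m_10 = 8*9 - 38 = 34, d_10 = (1548 - 34^2)/8 = 392/8 = 49, a_10 = floor((39 + 34)/49) = 1.
  m_11 = 49*1 - 34 = 15, d_11 = (1548 - 15^2)/49 = 1323/49 = 27, a_11 = floor((39 + 15)/27) = 2.
  m_12 = 27*2 - 15 = 39, d_12 = (1548 - 39^2)/27 = 27/27 = 1, a_12 = floor((39 + 39)/1) = 78.
  m_13 = 1*78 - 39 = 39, d_13 = (1548 - 39^2)/1 = 27/1 = 27: (m_13, d_13) = (m_1, d_1) = (39, 27), so from here the quotients repeat a_1, ..., a_12; the period length is 12.
Hence the expansion of sqrt(1548) is a_0 = 39 followed by the repeating block 2, 1, 9, 5, 1, 18, 1, 5, 9, 1, 2, 78 (period 12).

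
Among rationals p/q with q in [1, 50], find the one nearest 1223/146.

Expand x = 1223/146 as a continued fraction with the Euclidean algorithm:
  1223 = 8*146 + 55, so a_0 = 8.
  146 = 2*55 + 36, so a_1 = 2.
  55 = 1*36 + 19, so a_2 = 1.
  36 = 1*19 + 17, so a_3 = 1.
  19 = 1*17 + 2, so a_4 = 1.
  17 = 8*2 + 1, so a_5 = 8.
  2 = 2*1 + 0, so a_6 = 2.
so x = [8; 2, 1, 1, 1, 8, 2].
Convergents (p_i = a_i*p_{i-1} + p_{i-2}, q_i = a_i*q_{i-1} + q_{i-2} with p_{-2}=0, p_{-1}=1, q_{-2}=1, q_{-1}=0), until the denominator exceeds 50:
  i=0: a_0=8, p_0 = 8*1 + 0 = 8, q_0 = 8*0 + 1 = 1.
  i=1: a_1=2, p_1 = 2*8 + 1 = 17, q_1 = 2*1 + 0 = 2.
  i=2: a_2=1, p_2 = 1*17 + 8 = 25, q_2 = 1*2 + 1 = 3.
  i=3: a_3=1, p_3 = 1*25 + 17 = 42, q_3 = 1*3 + 2 = 5.
  i=4: a_4=1, p_4 = 1*42 + 25 = 67, q_4 = 1*5 + 3 = 8.
  i=5: a_5=8, p_5 = 8*67 + 42 = 578, q_5 = 8*8 + 5 = 69.
q_5 = 69 > 50, so the last convergent with denominator <= 50 is p_4/q_4 = 67/8.
The closest fraction with denominator <= 50 is either p_4/q_4 or the intermediate fraction (k*p_4 + p_3)/(k*q_4 + q_3) with the largest k >= 1 whose denominator stays <= 50; these approach x as k grows, and every other convergent or intermediate fraction in range is farther away.
Largest k: floor((50 - q_3)/q_4) = floor((50 - 5)/8) = 5.
That gives (5*67 + 42)/(5*8 + 5) = 377/45.
Compare the errors: |x - 67/8| = |1223*8 - 67*146|/(146*8) = 2/1168, and |x - 377/45| = |1223*45 - 377*146|/(146*45) = 7/6570.
Cross-multiplying, 7*1168 = 8176 < 13140 = 2*6570, so 7/6570 is smaller: the intermediate fraction 377/45 is closer to x than 67/8.

377/45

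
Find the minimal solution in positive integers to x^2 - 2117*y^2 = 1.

(x, y) = (4233, 92)

First expand sqrt(2117) as a continued fraction. With x_i = (sqrt(2117) + m_i)/d_i and (m_0, d_0) = (0, 1): a_0 = floor(sqrt(2117)) = 46, since 46^2 = 2116 <= 2117 < 2209 = 47^2.
Iterate m_{i+1} = d_i*a_i - m_i, d_{i+1} = (2117 - m_{i+1}^2)/d_i, a_{i+1} = floor((a_0 + m_{i+1})/d_{i+1}):
  m_1 = 1*46 - 0 = 46, d_1 = (2117 - 46^2)/1 = 1/1 = 1, a_1 = floor((46 + 46)/1) = 92.
  m_2 = 1*92 - 46 = 46, d_2 = (2117 - 46^2)/1 = 1/1 = 1: (m_2, d_2) = (m_1, d_1) = (46, 1), so from here the quotient a_1 repeats; the period length is 1.
So sqrt(2117) = [46; (92)] with period length k = 1.
k is odd, so (p_{k-1}, q_{k-1}) only solves x^2 - 2117y^2 = -1 and the fundamental solution of x^2 - 2117y^2 = 1 is (p_{2k-1}, q_{2k-1}) = (p_1, q_1); compute convergents through index 1, running through the period twice.
Convergents (p_i = a_i*p_{i-1} + p_{i-2}, q_i = a_i*q_{i-1} + q_{i-2} with p_{-2}=0, p_{-1}=1, q_{-2}=1, q_{-1}=0):
  i=0: a_0=46, p_0 = 46*1 + 0 = 46, q_0 = 46*0 + 1 = 1.
  i=1: a_1=92, p_1 = 92*46 + 1 = 4233, q_1 = 92*1 + 0 = 92.
Indeed p_0^2 - 2117*q_0^2 = 2116 - 2117 = -1, not +1.
Check: 4233^2 - 2117*92^2 = 17918289 - 17918288 = 1, so (x, y) = (4233, 92) solves the equation, and by the theorem it is the least positive solution.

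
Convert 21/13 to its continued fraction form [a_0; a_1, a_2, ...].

Run the Euclidean algorithm on 21 and 13; the successive quotients are the partial quotients a_0, a_1, ... (each step inverts the fractional part left over by the previous one):
  21 = 1*13 + 8, so a_0 = 1.
  13 = 1*8 + 5, so a_1 = 1.
  8 = 1*5 + 3, so a_2 = 1.
  5 = 1*3 + 2, so a_3 = 1.
  3 = 1*2 + 1, so a_4 = 1.
  2 = 2*1 + 0, so a_5 = 2.
The remainder reaches 0 after 6 divisions, so the expansion has 6 partial quotients, read off in order.

[1; 1, 1, 1, 1, 2]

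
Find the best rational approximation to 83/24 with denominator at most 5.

Expand x = 83/24 as a continued fraction with the Euclidean algorithm:
  83 = 3*24 + 11, so a_0 = 3.
  24 = 2*11 + 2, so a_1 = 2.
  11 = 5*2 + 1, so a_2 = 5.
  2 = 2*1 + 0, so a_3 = 2.
so x = [3; 2, 5, 2].
Convergents (p_i = a_i*p_{i-1} + p_{i-2}, q_i = a_i*q_{i-1} + q_{i-2} with p_{-2}=0, p_{-1}=1, q_{-2}=1, q_{-1}=0), until the denominator exceeds 5:
  i=0: a_0=3, p_0 = 3*1 + 0 = 3, q_0 = 3*0 + 1 = 1.
  i=1: a_1=2, p_1 = 2*3 + 1 = 7, q_1 = 2*1 + 0 = 2.
  i=2: a_2=5, p_2 = 5*7 + 3 = 38, q_2 = 5*2 + 1 = 11.
q_2 = 11 > 5, so the last convergent with denominator <= 5 is p_1/q_1 = 7/2.
The closest fraction with denominator <= 5 is either p_1/q_1 or the intermediate fraction (k*p_1 + p_0)/(k*q_1 + q_0) with the largest k >= 1 whose denominator stays <= 5; these approach x as k grows, and every other convergent or intermediate fraction in range is farther away.
Largest k: floor((5 - q_0)/q_1) = floor((5 - 1)/2) = 2.
That gives (2*7 + 3)/(2*2 + 1) = 17/5.
Compare the errors: |x - 7/2| = |83*2 - 7*24|/(24*2) = 2/48, and |x - 17/5| = |83*5 - 17*24|/(24*5) = 7/120.
Cross-multiplying, 2*120 = 240 < 336 = 7*48, so 2/48 is smaller: the convergent 7/2 is closer to x than 17/5.

7/2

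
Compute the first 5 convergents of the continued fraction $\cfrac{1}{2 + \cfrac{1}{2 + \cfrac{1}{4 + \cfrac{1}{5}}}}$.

Using the convergent recurrence p_i = a_i*p_{i-1} + p_{i-2}, q_i = a_i*q_{i-1} + q_{i-2} with p_{-2}=0, p_{-1}=1, q_{-2}=1, q_{-1}=0:
  i=0: a_0=0, p_0 = 0*1 + 0 = 0, q_0 = 0*0 + 1 = 1.
  i=1: a_1=2, p_1 = 2*0 + 1 = 1, q_1 = 2*1 + 0 = 2.
  i=2: a_2=2, p_2 = 2*1 + 0 = 2, q_2 = 2*2 + 1 = 5.
  i=3: a_3=4, p_3 = 4*2 + 1 = 9, q_3 = 4*5 + 2 = 22.
  i=4: a_4=5, p_4 = 5*9 + 2 = 47, q_4 = 5*22 + 5 = 115.

0/1, 1/2, 2/5, 9/22, 47/115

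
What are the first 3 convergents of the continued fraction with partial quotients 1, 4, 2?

1/1, 5/4, 11/9

Using the convergent recurrence p_i = a_i*p_{i-1} + p_{i-2}, q_i = a_i*q_{i-1} + q_{i-2} with p_{-2}=0, p_{-1}=1, q_{-2}=1, q_{-1}=0:
  i=0: a_0=1, p_0 = 1*1 + 0 = 1, q_0 = 1*0 + 1 = 1.
  i=1: a_1=4, p_1 = 4*1 + 1 = 5, q_1 = 4*1 + 0 = 4.
  i=2: a_2=2, p_2 = 2*5 + 1 = 11, q_2 = 2*4 + 1 = 9.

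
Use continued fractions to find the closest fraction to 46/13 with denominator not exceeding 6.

Expand x = 46/13 as a continued fraction with the Euclidean algorithm:
  46 = 3*13 + 7, so a_0 = 3.
  13 = 1*7 + 6, so a_1 = 1.
  7 = 1*6 + 1, so a_2 = 1.
  6 = 6*1 + 0, so a_3 = 6.
so x = [3; 1, 1, 6].
Convergents (p_i = a_i*p_{i-1} + p_{i-2}, q_i = a_i*q_{i-1} + q_{i-2} with p_{-2}=0, p_{-1}=1, q_{-2}=1, q_{-1}=0), until the denominator exceeds 6:
  i=0: a_0=3, p_0 = 3*1 + 0 = 3, q_0 = 3*0 + 1 = 1.
  i=1: a_1=1, p_1 = 1*3 + 1 = 4, q_1 = 1*1 + 0 = 1.
  i=2: a_2=1, p_2 = 1*4 + 3 = 7, q_2 = 1*1 + 1 = 2.
  i=3: a_3=6, p_3 = 6*7 + 4 = 46, q_3 = 6*2 + 1 = 13.
q_3 = 13 > 6, so the last convergent with denominator <= 6 is p_2/q_2 = 7/2.
The closest fraction with denominator <= 6 is either p_2/q_2 or the intermediate fraction (k*p_2 + p_1)/(k*q_2 + q_1) with the largest k >= 1 whose denominator stays <= 6; these approach x as k grows, and every other convergent or intermediate fraction in range is farther away.
Largest k: floor((6 - q_1)/q_2) = floor((6 - 1)/2) = 2.
That gives (2*7 + 4)/(2*2 + 1) = 18/5.
Compare the errors: |x - 7/2| = |46*2 - 7*13|/(13*2) = 1/26, and |x - 18/5| = |46*5 - 18*13|/(13*5) = 4/65.
Cross-multiplying, 1*65 = 65 < 104 = 4*26, so 1/26 is smaller: the convergent 7/2 is closer to x than 18/5.

7/2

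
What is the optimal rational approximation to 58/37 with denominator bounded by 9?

11/7

Expand x = 58/37 as a continued fraction with the Euclidean algorithm:
  58 = 1*37 + 21, so a_0 = 1.
  37 = 1*21 + 16, so a_1 = 1.
  21 = 1*16 + 5, so a_2 = 1.
  16 = 3*5 + 1, so a_3 = 3.
  5 = 5*1 + 0, so a_4 = 5.
so x = [1; 1, 1, 3, 5].
Convergents (p_i = a_i*p_{i-1} + p_{i-2}, q_i = a_i*q_{i-1} + q_{i-2} with p_{-2}=0, p_{-1}=1, q_{-2}=1, q_{-1}=0), until the denominator exceeds 9:
  i=0: a_0=1, p_0 = 1*1 + 0 = 1, q_0 = 1*0 + 1 = 1.
  i=1: a_1=1, p_1 = 1*1 + 1 = 2, q_1 = 1*1 + 0 = 1.
  i=2: a_2=1, p_2 = 1*2 + 1 = 3, q_2 = 1*1 + 1 = 2.
  i=3: a_3=3, p_3 = 3*3 + 2 = 11, q_3 = 3*2 + 1 = 7.
  i=4: a_4=5, p_4 = 5*11 + 3 = 58, q_4 = 5*7 + 2 = 37.
q_4 = 37 > 9, so the last convergent with denominator <= 9 is p_3/q_3 = 11/7.
The closest fraction with denominator <= 9 is either p_3/q_3 or the intermediate fraction (k*p_3 + p_2)/(k*q_3 + q_2) with the largest k >= 1 whose denominator stays <= 9; these approach x as k grows, and every other convergent or intermediate fraction in range is farther away.
Largest k: floor((9 - q_2)/q_3) = floor((9 - 2)/7) = 1.
That gives (1*11 + 3)/(1*7 + 2) = 14/9.
Compare the errors: |x - 11/7| = |58*7 - 11*37|/(37*7) = 1/259, and |x - 14/9| = |58*9 - 14*37|/(37*9) = 4/333.
Cross-multiplying, 1*333 = 333 < 1036 = 4*259, so 1/259 is smaller: the convergent 11/7 is closer to x than 14/9.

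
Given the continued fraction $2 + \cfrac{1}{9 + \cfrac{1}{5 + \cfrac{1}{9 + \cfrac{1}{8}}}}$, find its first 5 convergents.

Using the convergent recurrence p_i = a_i*p_{i-1} + p_{i-2}, q_i = a_i*q_{i-1} + q_{i-2} with p_{-2}=0, p_{-1}=1, q_{-2}=1, q_{-1}=0:
  i=0: a_0=2, p_0 = 2*1 + 0 = 2, q_0 = 2*0 + 1 = 1.
  i=1: a_1=9, p_1 = 9*2 + 1 = 19, q_1 = 9*1 + 0 = 9.
  i=2: a_2=5, p_2 = 5*19 + 2 = 97, q_2 = 5*9 + 1 = 46.
  i=3: a_3=9, p_3 = 9*97 + 19 = 892, q_3 = 9*46 + 9 = 423.
  i=4: a_4=8, p_4 = 8*892 + 97 = 7233, q_4 = 8*423 + 46 = 3430.

2/1, 19/9, 97/46, 892/423, 7233/3430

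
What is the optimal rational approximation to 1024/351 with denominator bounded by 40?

Expand x = 1024/351 as a continued fraction with the Euclidean algorithm:
  1024 = 2*351 + 322, so a_0 = 2.
  351 = 1*322 + 29, so a_1 = 1.
  322 = 11*29 + 3, so a_2 = 11.
  29 = 9*3 + 2, so a_3 = 9.
  3 = 1*2 + 1, so a_4 = 1.
  2 = 2*1 + 0, so a_5 = 2.
so x = [2; 1, 11, 9, 1, 2].
Convergents (p_i = a_i*p_{i-1} + p_{i-2}, q_i = a_i*q_{i-1} + q_{i-2} with p_{-2}=0, p_{-1}=1, q_{-2}=1, q_{-1}=0), until the denominator exceeds 40:
  i=0: a_0=2, p_0 = 2*1 + 0 = 2, q_0 = 2*0 + 1 = 1.
  i=1: a_1=1, p_1 = 1*2 + 1 = 3, q_1 = 1*1 + 0 = 1.
  i=2: a_2=11, p_2 = 11*3 + 2 = 35, q_2 = 11*1 + 1 = 12.
  i=3: a_3=9, p_3 = 9*35 + 3 = 318, q_3 = 9*12 + 1 = 109.
q_3 = 109 > 40, so the last convergent with denominator <= 40 is p_2/q_2 = 35/12.
The closest fraction with denominator <= 40 is either p_2/q_2 or the intermediate fraction (k*p_2 + p_1)/(k*q_2 + q_1) with the largest k >= 1 whose denominator stays <= 40; these approach x as k grows, and every other convergent or intermediate fraction in range is farther away.
Largest k: floor((40 - q_1)/q_2) = floor((40 - 1)/12) = 3.
That gives (3*35 + 3)/(3*12 + 1) = 108/37.
Compare the errors: |x - 35/12| = |1024*12 - 35*351|/(351*12) = 3/4212, and |x - 108/37| = |1024*37 - 108*351|/(351*37) = 20/12987.
Cross-multiplying, 3*12987 = 38961 < 84240 = 20*4212, so 3/4212 is smaller: the convergent 35/12 is closer to x than 108/37.

35/12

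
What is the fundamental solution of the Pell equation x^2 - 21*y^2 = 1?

(x, y) = (55, 12)

First expand sqrt(21) as a continued fraction. With x_i = (sqrt(21) + m_i)/d_i and (m_0, d_0) = (0, 1): a_0 = floor(sqrt(21)) = 4, since 4^2 = 16 <= 21 < 25 = 5^2.
Iterate m_{i+1} = d_i*a_i - m_i, d_{i+1} = (21 - m_{i+1}^2)/d_i, a_{i+1} = floor((a_0 + m_{i+1})/d_{i+1}):
  m_1 = 1*4 - 0 = 4, d_1 = (21 - 4^2)/1 = 5/1 = 5, a_1 = floor((4 + 4)/5) = 1.
  m_2 = 5*1 - 4 = 1, d_2 = (21 - 1^2)/5 = 20/5 = 4, a_2 = floor((4 + 1)/4) = 1.
  m_3 = 4*1 - 1 = 3, d_3 = (21 - 3^2)/4 = 12/4 = 3, a_3 = floor((4 + 3)/3) = 2.
  m_4 = 3*2 - 3 = 3, d_4 = (21 - 3^2)/3 = 12/3 = 4, a_4 = floor((4 + 3)/4) = 1.
  m_5 = 4*1 - 3 = 1, d_5 = (21 - 1^2)/4 = 20/4 = 5, a_5 = floor((4 + 1)/5) = 1.
  m_6 = 5*1 - 1 = 4, d_6 = (21 - 4^2)/5 = 5/5 = 1, a_6 = floor((4 + 4)/1) = 8.
  m_7 = 1*8 - 4 = 4, d_7 = (21 - 4^2)/1 = 5/1 = 5: (m_7, d_7) = (m_1, d_1) = (4, 5), so from here the quotients repeat a_1, ..., a_6; the period length is 6.
So sqrt(21) = [4; (1, 1, 2, 1, 1, 8)] with period length k = 6.
k is even, so the fundamental solution of x^2 - 21y^2 = 1 is (p_{k-1}, q_{k-1}) = (p_5, q_5); compute convergents through index 5.
Convergents (p_i = a_i*p_{i-1} + p_{i-2}, q_i = a_i*q_{i-1} + q_{i-2} with p_{-2}=0, p_{-1}=1, q_{-2}=1, q_{-1}=0):
  i=0: a_0=4, p_0 = 4*1 + 0 = 4, q_0 = 4*0 + 1 = 1.
  i=1: a_1=1, p_1 = 1*4 + 1 = 5, q_1 = 1*1 + 0 = 1.
  i=2: a_2=1, p_2 = 1*5 + 4 = 9, q_2 = 1*1 + 1 = 2.
  i=3: a_3=2, p_3 = 2*9 + 5 = 23, q_3 = 2*2 + 1 = 5.
  i=4: a_4=1, p_4 = 1*23 + 9 = 32, q_4 = 1*5 + 2 = 7.
  i=5: a_5=1, p_5 = 1*32 + 23 = 55, q_5 = 1*7 + 5 = 12.
Check: 55^2 - 21*12^2 = 3025 - 3024 = 1, so (x, y) = (55, 12) solves the equation, and by the theorem it is the least positive solution.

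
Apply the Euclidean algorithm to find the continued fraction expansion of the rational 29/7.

[4; 7]

Run the Euclidean algorithm on 29 and 7; the successive quotients are the partial quotients a_0, a_1, ... (each step inverts the fractional part left over by the previous one):
  29 = 4*7 + 1, so a_0 = 4.
  7 = 7*1 + 0, so a_1 = 7.
The remainder reaches 0 after 2 divisions, so the expansion has 2 partial quotients, read off in order.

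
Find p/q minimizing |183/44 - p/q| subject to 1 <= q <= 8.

Expand x = 183/44 as a continued fraction with the Euclidean algorithm:
  183 = 4*44 + 7, so a_0 = 4.
  44 = 6*7 + 2, so a_1 = 6.
  7 = 3*2 + 1, so a_2 = 3.
  2 = 2*1 + 0, so a_3 = 2.
so x = [4; 6, 3, 2].
Convergents (p_i = a_i*p_{i-1} + p_{i-2}, q_i = a_i*q_{i-1} + q_{i-2} with p_{-2}=0, p_{-1}=1, q_{-2}=1, q_{-1}=0), until the denominator exceeds 8:
  i=0: a_0=4, p_0 = 4*1 + 0 = 4, q_0 = 4*0 + 1 = 1.
  i=1: a_1=6, p_1 = 6*4 + 1 = 25, q_1 = 6*1 + 0 = 6.
  i=2: a_2=3, p_2 = 3*25 + 4 = 79, q_2 = 3*6 + 1 = 19.
q_2 = 19 > 8, so the last convergent with denominator <= 8 is p_1/q_1 = 25/6.
The closest fraction with denominator <= 8 is either p_1/q_1 or the intermediate fraction (k*p_1 + p_0)/(k*q_1 + q_0) with the largest k >= 1 whose denominator stays <= 8; these approach x as k grows, and every other convergent or intermediate fraction in range is farther away.
Largest k: floor((8 - q_0)/q_1) = floor((8 - 1)/6) = 1.
That gives (1*25 + 4)/(1*6 + 1) = 29/7.
Compare the errors: |x - 25/6| = |183*6 - 25*44|/(44*6) = 2/264, and |x - 29/7| = |183*7 - 29*44|/(44*7) = 5/308.
Cross-multiplying, 2*308 = 616 < 1320 = 5*264, so 2/264 is smaller: the convergent 25/6 is closer to x than 29/7.

25/6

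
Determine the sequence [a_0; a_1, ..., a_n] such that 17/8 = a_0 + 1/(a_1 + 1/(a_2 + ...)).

[2; 8]

Run the Euclidean algorithm on 17 and 8; the successive quotients are the partial quotients a_0, a_1, ... (each step inverts the fractional part left over by the previous one):
  17 = 2*8 + 1, so a_0 = 2.
  8 = 8*1 + 0, so a_1 = 8.
The remainder reaches 0 after 2 divisions, so the expansion has 2 partial quotients, read off in order.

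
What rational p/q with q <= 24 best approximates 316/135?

54/23

Expand x = 316/135 as a continued fraction with the Euclidean algorithm:
  316 = 2*135 + 46, so a_0 = 2.
  135 = 2*46 + 43, so a_1 = 2.
  46 = 1*43 + 3, so a_2 = 1.
  43 = 14*3 + 1, so a_3 = 14.
  3 = 3*1 + 0, so a_4 = 3.
so x = [2; 2, 1, 14, 3].
Convergents (p_i = a_i*p_{i-1} + p_{i-2}, q_i = a_i*q_{i-1} + q_{i-2} with p_{-2}=0, p_{-1}=1, q_{-2}=1, q_{-1}=0), until the denominator exceeds 24:
  i=0: a_0=2, p_0 = 2*1 + 0 = 2, q_0 = 2*0 + 1 = 1.
  i=1: a_1=2, p_1 = 2*2 + 1 = 5, q_1 = 2*1 + 0 = 2.
  i=2: a_2=1, p_2 = 1*5 + 2 = 7, q_2 = 1*2 + 1 = 3.
  i=3: a_3=14, p_3 = 14*7 + 5 = 103, q_3 = 14*3 + 2 = 44.
q_3 = 44 > 24, so the last convergent with denominator <= 24 is p_2/q_2 = 7/3.
The closest fraction with denominator <= 24 is either p_2/q_2 or the intermediate fraction (k*p_2 + p_1)/(k*q_2 + q_1) with the largest k >= 1 whose denominator stays <= 24; these approach x as k grows, and every other convergent or intermediate fraction in range is farther away.
Largest k: floor((24 - q_1)/q_2) = floor((24 - 2)/3) = 7.
That gives (7*7 + 5)/(7*3 + 2) = 54/23.
Compare the errors: |x - 7/3| = |316*3 - 7*135|/(135*3) = 3/405, and |x - 54/23| = |316*23 - 54*135|/(135*23) = 22/3105.
Cross-multiplying, 22*405 = 8910 < 9315 = 3*3105, so 22/3105 is smaller: the intermediate fraction 54/23 is closer to x than 7/3.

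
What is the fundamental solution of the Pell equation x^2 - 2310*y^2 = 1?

First expand sqrt(2310) as a continued fraction. With x_i = (sqrt(2310) + m_i)/d_i and (m_0, d_0) = (0, 1): a_0 = floor(sqrt(2310)) = 48, since 48^2 = 2304 <= 2310 < 2401 = 49^2.
Iterate m_{i+1} = d_i*a_i - m_i, d_{i+1} = (2310 - m_{i+1}^2)/d_i, a_{i+1} = floor((a_0 + m_{i+1})/d_{i+1}):
  m_1 = 1*48 - 0 = 48, d_1 = (2310 - 48^2)/1 = 6/1 = 6, a_1 = floor((48 + 48)/6) = 16.
  m_2 = 6*16 - 48 = 48, d_2 = (2310 - 48^2)/6 = 6/6 = 1, a_2 = floor((48 + 48)/1) = 96.
  m_3 = 1*96 - 48 = 48, d_3 = (2310 - 48^2)/1 = 6/1 = 6: (m_3, d_3) = (m_1, d_1) = (48, 6), so from here the quotients repeat a_1, a_2; the period length is 2.
So sqrt(2310) = [48; (16, 96)] with period length k = 2.
k is even, so the fundamental solution of x^2 - 2310y^2 = 1 is (p_{k-1}, q_{k-1}) = (p_1, q_1); compute convergents through index 1.
Convergents (p_i = a_i*p_{i-1} + p_{i-2}, q_i = a_i*q_{i-1} + q_{i-2} with p_{-2}=0, p_{-1}=1, q_{-2}=1, q_{-1}=0):
  i=0: a_0=48, p_0 = 48*1 + 0 = 48, q_0 = 48*0 + 1 = 1.
  i=1: a_1=16, p_1 = 16*48 + 1 = 769, q_1 = 16*1 + 0 = 16.
Check: 769^2 - 2310*16^2 = 591361 - 591360 = 1, so (x, y) = (769, 16) solves the equation, and by the theorem it is the least positive solution.

(x, y) = (769, 16)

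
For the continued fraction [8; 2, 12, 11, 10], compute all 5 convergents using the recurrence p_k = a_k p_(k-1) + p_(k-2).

Using the convergent recurrence p_i = a_i*p_{i-1} + p_{i-2}, q_i = a_i*q_{i-1} + q_{i-2} with p_{-2}=0, p_{-1}=1, q_{-2}=1, q_{-1}=0:
  i=0: a_0=8, p_0 = 8*1 + 0 = 8, q_0 = 8*0 + 1 = 1.
  i=1: a_1=2, p_1 = 2*8 + 1 = 17, q_1 = 2*1 + 0 = 2.
  i=2: a_2=12, p_2 = 12*17 + 8 = 212, q_2 = 12*2 + 1 = 25.
  i=3: a_3=11, p_3 = 11*212 + 17 = 2349, q_3 = 11*25 + 2 = 277.
  i=4: a_4=10, p_4 = 10*2349 + 212 = 23702, q_4 = 10*277 + 25 = 2795.

8/1, 17/2, 212/25, 2349/277, 23702/2795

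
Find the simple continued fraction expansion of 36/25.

Run the Euclidean algorithm on 36 and 25; the successive quotients are the partial quotients a_0, a_1, ... (each step inverts the fractional part left over by the previous one):
  36 = 1*25 + 11, so a_0 = 1.
  25 = 2*11 + 3, so a_1 = 2.
  11 = 3*3 + 2, so a_2 = 3.
  3 = 1*2 + 1, so a_3 = 1.
  2 = 2*1 + 0, so a_4 = 2.
The remainder reaches 0 after 5 divisions, so the expansion has 5 partial quotients, read off in order.

[1; 2, 3, 1, 2]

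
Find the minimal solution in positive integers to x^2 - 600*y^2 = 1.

(x, y) = (49, 2)

First expand sqrt(600) as a continued fraction. With x_i = (sqrt(600) + m_i)/d_i and (m_0, d_0) = (0, 1): a_0 = floor(sqrt(600)) = 24, since 24^2 = 576 <= 600 < 625 = 25^2.
Iterate m_{i+1} = d_i*a_i - m_i, d_{i+1} = (600 - m_{i+1}^2)/d_i, a_{i+1} = floor((a_0 + m_{i+1})/d_{i+1}):
  m_1 = 1*24 - 0 = 24, d_1 = (600 - 24^2)/1 = 24/1 = 24, a_1 = floor((24 + 24)/24) = 2.
  m_2 = 24*2 - 24 = 24, d_2 = (600 - 24^2)/24 = 24/24 = 1, a_2 = floor((24 + 24)/1) = 48.
  m_3 = 1*48 - 24 = 24, d_3 = (600 - 24^2)/1 = 24/1 = 24: (m_3, d_3) = (m_1, d_1) = (24, 24), so from here the quotients repeat a_1, a_2; the period length is 2.
So sqrt(600) = [24; (2, 48)] with period length k = 2.
k is even, so the fundamental solution of x^2 - 600y^2 = 1 is (p_{k-1}, q_{k-1}) = (p_1, q_1); compute convergents through index 1.
Convergents (p_i = a_i*p_{i-1} + p_{i-2}, q_i = a_i*q_{i-1} + q_{i-2} with p_{-2}=0, p_{-1}=1, q_{-2}=1, q_{-1}=0):
  i=0: a_0=24, p_0 = 24*1 + 0 = 24, q_0 = 24*0 + 1 = 1.
  i=1: a_1=2, p_1 = 2*24 + 1 = 49, q_1 = 2*1 + 0 = 2.
Check: 49^2 - 600*2^2 = 2401 - 2400 = 1, so (x, y) = (49, 2) solves the equation, and by the theorem it is the least positive solution.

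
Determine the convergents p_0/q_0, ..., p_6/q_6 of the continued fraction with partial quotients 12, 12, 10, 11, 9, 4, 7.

12/1, 145/12, 1462/121, 16227/1343, 147505/12208, 606247/50175, 4391234/363433

Using the convergent recurrence p_i = a_i*p_{i-1} + p_{i-2}, q_i = a_i*q_{i-1} + q_{i-2} with p_{-2}=0, p_{-1}=1, q_{-2}=1, q_{-1}=0:
  i=0: a_0=12, p_0 = 12*1 + 0 = 12, q_0 = 12*0 + 1 = 1.
  i=1: a_1=12, p_1 = 12*12 + 1 = 145, q_1 = 12*1 + 0 = 12.
  i=2: a_2=10, p_2 = 10*145 + 12 = 1462, q_2 = 10*12 + 1 = 121.
  i=3: a_3=11, p_3 = 11*1462 + 145 = 16227, q_3 = 11*121 + 12 = 1343.
  i=4: a_4=9, p_4 = 9*16227 + 1462 = 147505, q_4 = 9*1343 + 121 = 12208.
  i=5: a_5=4, p_5 = 4*147505 + 16227 = 606247, q_5 = 4*12208 + 1343 = 50175.
  i=6: a_6=7, p_6 = 7*606247 + 147505 = 4391234, q_6 = 7*50175 + 12208 = 363433.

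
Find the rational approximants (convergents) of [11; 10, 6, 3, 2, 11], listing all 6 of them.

Using the convergent recurrence p_i = a_i*p_{i-1} + p_{i-2}, q_i = a_i*q_{i-1} + q_{i-2} with p_{-2}=0, p_{-1}=1, q_{-2}=1, q_{-1}=0:
  i=0: a_0=11, p_0 = 11*1 + 0 = 11, q_0 = 11*0 + 1 = 1.
  i=1: a_1=10, p_1 = 10*11 + 1 = 111, q_1 = 10*1 + 0 = 10.
  i=2: a_2=6, p_2 = 6*111 + 11 = 677, q_2 = 6*10 + 1 = 61.
  i=3: a_3=3, p_3 = 3*677 + 111 = 2142, q_3 = 3*61 + 10 = 193.
  i=4: a_4=2, p_4 = 2*2142 + 677 = 4961, q_4 = 2*193 + 61 = 447.
  i=5: a_5=11, p_5 = 11*4961 + 2142 = 56713, q_5 = 11*447 + 193 = 5110.

11/1, 111/10, 677/61, 2142/193, 4961/447, 56713/5110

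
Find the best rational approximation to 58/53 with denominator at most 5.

Expand x = 58/53 as a continued fraction with the Euclidean algorithm:
  58 = 1*53 + 5, so a_0 = 1.
  53 = 10*5 + 3, so a_1 = 10.
  5 = 1*3 + 2, so a_2 = 1.
  3 = 1*2 + 1, so a_3 = 1.
  2 = 2*1 + 0, so a_4 = 2.
so x = [1; 10, 1, 1, 2].
Convergents (p_i = a_i*p_{i-1} + p_{i-2}, q_i = a_i*q_{i-1} + q_{i-2} with p_{-2}=0, p_{-1}=1, q_{-2}=1, q_{-1}=0), until the denominator exceeds 5:
  i=0: a_0=1, p_0 = 1*1 + 0 = 1, q_0 = 1*0 + 1 = 1.
  i=1: a_1=10, p_1 = 10*1 + 1 = 11, q_1 = 10*1 + 0 = 10.
q_1 = 10 > 5, so the last convergent with denominator <= 5 is p_0/q_0 = 1/1.
The closest fraction with denominator <= 5 is either p_0/q_0 or the intermediate fraction (k*p_0 + p_{-1})/(k*q_0 + q_{-1}) with the largest k >= 1 whose denominator stays <= 5; these approach x as k grows, and every other convergent or intermediate fraction in range is farther away.
Largest k: floor((5 - q_{-1})/q_0) = floor((5 - 0)/1) = 5 (using the seeds p_{-1} = 1, q_{-1} = 0).
That gives (5*1 + 1)/(5*1 + 0) = 6/5.
Compare the errors: |x - 1/1| = |58*1 - 1*53|/(53*1) = 5/53, and |x - 6/5| = |58*5 - 6*53|/(53*5) = 28/265.
Cross-multiplying, 5*265 = 1325 < 1484 = 28*53, so 5/53 is smaller: the convergent 1/1 is closer to x than 6/5.

1/1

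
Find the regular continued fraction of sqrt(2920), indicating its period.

Write x_i = (sqrt(2920) + m_i)/d_i with (m_0, d_0) = (0, 1). a_0 = floor(sqrt(2920)) = 54, since 54^2 = 2916 <= 2920 < 3025 = 55^2.
Iterate m_{i+1} = d_i*a_i - m_i, d_{i+1} = (2920 - m_{i+1}^2)/d_i, a_{i+1} = floor((a_0 + m_{i+1})/d_{i+1}):
  m_1 = 1*54 - 0 = 54, d_1 = (2920 - 54^2)/1 = 4/1 = 4, a_1 = floor((54 + 54)/4) = 27.
  m_2 = 4*27 - 54 = 54, d_2 = (2920 - 54^2)/4 = 4/4 = 1, a_2 = floor((54 + 54)/1) = 108.
  m_3 = 1*108 - 54 = 54, d_3 = (2920 - 54^2)/1 = 4/1 = 4: (m_3, d_3) = (m_1, d_1) = (54, 4), so from here the quotients repeat a_1, a_2; the period length is 2.
Hence the expansion of sqrt(2920) is a_0 = 54 followed by the repeating block 27, 108 (period 2).

[54; (27, 108)]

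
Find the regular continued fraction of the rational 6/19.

Run the Euclidean algorithm on 6 and 19; the successive quotients are the partial quotients a_0, a_1, ... (each step inverts the fractional part left over by the previous one):
  6 = 0*19 + 6, so a_0 = 0.
  19 = 3*6 + 1, so a_1 = 3.
  6 = 6*1 + 0, so a_2 = 6.
The remainder reaches 0 after 3 divisions, so the expansion has 3 partial quotients, read off in order.

[0; 3, 6]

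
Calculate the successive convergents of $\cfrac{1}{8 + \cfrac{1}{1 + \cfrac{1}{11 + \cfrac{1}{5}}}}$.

Using the convergent recurrence p_i = a_i*p_{i-1} + p_{i-2}, q_i = a_i*q_{i-1} + q_{i-2} with p_{-2}=0, p_{-1}=1, q_{-2}=1, q_{-1}=0:
  i=0: a_0=0, p_0 = 0*1 + 0 = 0, q_0 = 0*0 + 1 = 1.
  i=1: a_1=8, p_1 = 8*0 + 1 = 1, q_1 = 8*1 + 0 = 8.
  i=2: a_2=1, p_2 = 1*1 + 0 = 1, q_2 = 1*8 + 1 = 9.
  i=3: a_3=11, p_3 = 11*1 + 1 = 12, q_3 = 11*9 + 8 = 107.
  i=4: a_4=5, p_4 = 5*12 + 1 = 61, q_4 = 5*107 + 9 = 544.

0/1, 1/8, 1/9, 12/107, 61/544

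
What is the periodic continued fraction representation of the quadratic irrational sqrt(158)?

[12; (1, 1, 3, 12, 3, 1, 1, 24)]

Write x_i = (sqrt(158) + m_i)/d_i with (m_0, d_0) = (0, 1). a_0 = floor(sqrt(158)) = 12, since 12^2 = 144 <= 158 < 169 = 13^2.
Iterate m_{i+1} = d_i*a_i - m_i, d_{i+1} = (158 - m_{i+1}^2)/d_i, a_{i+1} = floor((a_0 + m_{i+1})/d_{i+1}):
  m_1 = 1*12 - 0 = 12, d_1 = (158 - 12^2)/1 = 14/1 = 14, a_1 = floor((12 + 12)/14) = 1.
  m_2 = 14*1 - 12 = 2, d_2 = (158 - 2^2)/14 = 154/14 = 11, a_2 = floor((12 + 2)/11) = 1.
  m_3 = 11*1 - 2 = 9, d_3 = (158 - 9^2)/11 = 77/11 = 7, a_3 = floor((12 + 9)/7) = 3.
  m_4 = 7*3 - 9 = 12, d_4 = (158 - 12^2)/7 = 14/7 = 2, a_4 = floor((12 + 12)/2) = 12.
  m_5 = 2*12 - 12 = 12, d_5 = (158 - 12^2)/2 = 14/2 = 7, a_5 = floor((12 + 12)/7) = 3.
  m_6 = 7*3 - 12 = 9, d_6 = (158 - 9^2)/7 = 77/7 = 11, a_6 = floor((12 + 9)/11) = 1.
  m_7 = 11*1 - 9 = 2, d_7 = (158 - 2^2)/11 = 154/11 = 14, a_7 = floor((12 + 2)/14) = 1.
  m_8 = 14*1 - 2 = 12, d_8 = (158 - 12^2)/14 = 14/14 = 1, a_8 = floor((12 + 12)/1) = 24.
  m_9 = 1*24 - 12 = 12, d_9 = (158 - 12^2)/1 = 14/1 = 14: (m_9, d_9) = (m_1, d_1) = (12, 14), so from here the quotients repeat a_1, ..., a_8; the period length is 8.
Hence the expansion of sqrt(158) is a_0 = 12 followed by the repeating block 1, 1, 3, 12, 3, 1, 1, 24 (period 8).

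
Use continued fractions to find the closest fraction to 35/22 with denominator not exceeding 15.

19/12

Expand x = 35/22 as a continued fraction with the Euclidean algorithm:
  35 = 1*22 + 13, so a_0 = 1.
  22 = 1*13 + 9, so a_1 = 1.
  13 = 1*9 + 4, so a_2 = 1.
  9 = 2*4 + 1, so a_3 = 2.
  4 = 4*1 + 0, so a_4 = 4.
so x = [1; 1, 1, 2, 4].
Convergents (p_i = a_i*p_{i-1} + p_{i-2}, q_i = a_i*q_{i-1} + q_{i-2} with p_{-2}=0, p_{-1}=1, q_{-2}=1, q_{-1}=0), until the denominator exceeds 15:
  i=0: a_0=1, p_0 = 1*1 + 0 = 1, q_0 = 1*0 + 1 = 1.
  i=1: a_1=1, p_1 = 1*1 + 1 = 2, q_1 = 1*1 + 0 = 1.
  i=2: a_2=1, p_2 = 1*2 + 1 = 3, q_2 = 1*1 + 1 = 2.
  i=3: a_3=2, p_3 = 2*3 + 2 = 8, q_3 = 2*2 + 1 = 5.
  i=4: a_4=4, p_4 = 4*8 + 3 = 35, q_4 = 4*5 + 2 = 22.
q_4 = 22 > 15, so the last convergent with denominator <= 15 is p_3/q_3 = 8/5.
The closest fraction with denominator <= 15 is either p_3/q_3 or the intermediate fraction (k*p_3 + p_2)/(k*q_3 + q_2) with the largest k >= 1 whose denominator stays <= 15; these approach x as k grows, and every other convergent or intermediate fraction in range is farther away.
Largest k: floor((15 - q_2)/q_3) = floor((15 - 2)/5) = 2.
That gives (2*8 + 3)/(2*5 + 2) = 19/12.
Compare the errors: |x - 8/5| = |35*5 - 8*22|/(22*5) = 1/110, and |x - 19/12| = |35*12 - 19*22|/(22*12) = 2/264.
Cross-multiplying, 2*110 = 220 < 264 = 1*264, so 2/264 is smaller: the intermediate fraction 19/12 is closer to x than 8/5.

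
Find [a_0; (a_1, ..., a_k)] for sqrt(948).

Write x_i = (sqrt(948) + m_i)/d_i with (m_0, d_0) = (0, 1). a_0 = floor(sqrt(948)) = 30, since 30^2 = 900 <= 948 < 961 = 31^2.
Iterate m_{i+1} = d_i*a_i - m_i, d_{i+1} = (948 - m_{i+1}^2)/d_i, a_{i+1} = floor((a_0 + m_{i+1})/d_{i+1}):
  m_1 = 1*30 - 0 = 30, d_1 = (948 - 30^2)/1 = 48/1 = 48, a_1 = floor((30 + 30)/48) = 1.
  m_2 = 48*1 - 30 = 18, d_2 = (948 - 18^2)/48 = 624/48 = 13, a_2 = floor((30 + 18)/13) = 3.
  m_3 = 13*3 - 18 = 21, d_3 = (948 - 21^2)/13 = 507/13 = 39, a_3 = floor((30 + 21)/39) = 1.
  m_4 = 39*1 - 21 = 18, d_4 = (948 - 18^2)/39 = 624/39 = 16, a_4 = floor((30 + 18)/16) = 3.
  m_5 = 16*3 - 18 = 30, d_5 = (948 - 30^2)/16 = 48/16 = 3, a_5 = floor((30 + 30)/3) = 20.
  m_6 = 3*20 - 30 = 30, d_6 = (948 - 30^2)/3 = 48/3 = 16, a_6 = floor((30 + 30)/16) = 3.
  m_7 = 16*3 - 30 = 18, d_7 = (948 - 18^2)/16 = 624/16 = 39, a_7 = floor((30 + 18)/39) = 1.
  m_8 = 39*1 - 18 = 21, d_8 = (948 - 21^2)/39 = 507/39 = 13, a_8 = floor((30 + 21)/13) = 3.
  m_9 = 13*3 - 21 = 18, d_9 = (948 - 18^2)/13 = 624/13 = 48, a_9 = floor((30 + 18)/48) = 1.
  m_10 = 48*1 - 18 = 30, d_10 = (948 - 30^2)/48 = 48/48 = 1, a_10 = floor((30 + 30)/1) = 60.
  m_11 = 1*60 - 30 = 30, d_11 = (948 - 30^2)/1 = 48/1 = 48: (m_11, d_11) = (m_1, d_1) = (30, 48), so from here the quotients repeat a_1, ..., a_10; the period length is 10.
Hence the expansion of sqrt(948) is a_0 = 30 followed by the repeating block 1, 3, 1, 3, 20, 3, 1, 3, 1, 60 (period 10).

[30; (1, 3, 1, 3, 20, 3, 1, 3, 1, 60)]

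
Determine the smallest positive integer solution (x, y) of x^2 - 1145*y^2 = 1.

(x, y) = (3135009, 92648)

First expand sqrt(1145) as a continued fraction. With x_i = (sqrt(1145) + m_i)/d_i and (m_0, d_0) = (0, 1): a_0 = floor(sqrt(1145)) = 33, since 33^2 = 1089 <= 1145 < 1156 = 34^2.
Iterate m_{i+1} = d_i*a_i - m_i, d_{i+1} = (1145 - m_{i+1}^2)/d_i, a_{i+1} = floor((a_0 + m_{i+1})/d_{i+1}):
  m_1 = 1*33 - 0 = 33, d_1 = (1145 - 33^2)/1 = 56/1 = 56, a_1 = floor((33 + 33)/56) = 1.
  m_2 = 56*1 - 33 = 23, d_2 = (1145 - 23^2)/56 = 616/56 = 11, a_2 = floor((33 + 23)/11) = 5.
  m_3 = 11*5 - 23 = 32, d_3 = (1145 - 32^2)/11 = 121/11 = 11, a_3 = floor((33 + 32)/11) = 5.
  m_4 = 11*5 - 32 = 23, d_4 = (1145 - 23^2)/11 = 616/11 = 56, a_4 = floor((33 + 23)/56) = 1.
  m_5 = 56*1 - 23 = 33, d_5 = (1145 - 33^2)/56 = 56/56 = 1, a_5 = floor((33 + 33)/1) = 66.
  m_6 = 1*66 - 33 = 33, d_6 = (1145 - 33^2)/1 = 56/1 = 56: (m_6, d_6) = (m_1, d_1) = (33, 56), so from here the quotients repeat a_1, ..., a_5; the period length is 5.
So sqrt(1145) = [33; (1, 5, 5, 1, 66)] with period length k = 5.
k is odd, so (p_{k-1}, q_{k-1}) only solves x^2 - 1145y^2 = -1 and the fundamental solution of x^2 - 1145y^2 = 1 is (p_{2k-1}, q_{2k-1}) = (p_9, q_9); compute convergents through index 9, running through the period twice.
Convergents (p_i = a_i*p_{i-1} + p_{i-2}, q_i = a_i*q_{i-1} + q_{i-2} with p_{-2}=0, p_{-1}=1, q_{-2}=1, q_{-1}=0):
  i=0: a_0=33, p_0 = 33*1 + 0 = 33, q_0 = 33*0 + 1 = 1.
  i=1: a_1=1, p_1 = 1*33 + 1 = 34, q_1 = 1*1 + 0 = 1.
  i=2: a_2=5, p_2 = 5*34 + 33 = 203, q_2 = 5*1 + 1 = 6.
  i=3: a_3=5, p_3 = 5*203 + 34 = 1049, q_3 = 5*6 + 1 = 31.
  i=4: a_4=1, p_4 = 1*1049 + 203 = 1252, q_4 = 1*31 + 6 = 37.
  i=5: a_5=66, p_5 = 66*1252 + 1049 = 83681, q_5 = 66*37 + 31 = 2473.
  i=6: a_6=1, p_6 = 1*83681 + 1252 = 84933, q_6 = 1*2473 + 37 = 2510.
  i=7: a_7=5, p_7 = 5*84933 + 83681 = 508346, q_7 = 5*2510 + 2473 = 15023.
  i=8: a_8=5, p_8 = 5*508346 + 84933 = 2626663, q_8 = 5*15023 + 2510 = 77625.
  i=9: a_9=1, p_9 = 1*2626663 + 508346 = 3135009, q_9 = 1*77625 + 15023 = 92648.
Indeed p_4^2 - 1145*q_4^2 = 1567504 - 1567505 = -1, not +1.
Check: 3135009^2 - 1145*92648^2 = 9828281430081 - 9828281430080 = 1, so (x, y) = (3135009, 92648) solves the equation, and by the theorem it is the least positive solution.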